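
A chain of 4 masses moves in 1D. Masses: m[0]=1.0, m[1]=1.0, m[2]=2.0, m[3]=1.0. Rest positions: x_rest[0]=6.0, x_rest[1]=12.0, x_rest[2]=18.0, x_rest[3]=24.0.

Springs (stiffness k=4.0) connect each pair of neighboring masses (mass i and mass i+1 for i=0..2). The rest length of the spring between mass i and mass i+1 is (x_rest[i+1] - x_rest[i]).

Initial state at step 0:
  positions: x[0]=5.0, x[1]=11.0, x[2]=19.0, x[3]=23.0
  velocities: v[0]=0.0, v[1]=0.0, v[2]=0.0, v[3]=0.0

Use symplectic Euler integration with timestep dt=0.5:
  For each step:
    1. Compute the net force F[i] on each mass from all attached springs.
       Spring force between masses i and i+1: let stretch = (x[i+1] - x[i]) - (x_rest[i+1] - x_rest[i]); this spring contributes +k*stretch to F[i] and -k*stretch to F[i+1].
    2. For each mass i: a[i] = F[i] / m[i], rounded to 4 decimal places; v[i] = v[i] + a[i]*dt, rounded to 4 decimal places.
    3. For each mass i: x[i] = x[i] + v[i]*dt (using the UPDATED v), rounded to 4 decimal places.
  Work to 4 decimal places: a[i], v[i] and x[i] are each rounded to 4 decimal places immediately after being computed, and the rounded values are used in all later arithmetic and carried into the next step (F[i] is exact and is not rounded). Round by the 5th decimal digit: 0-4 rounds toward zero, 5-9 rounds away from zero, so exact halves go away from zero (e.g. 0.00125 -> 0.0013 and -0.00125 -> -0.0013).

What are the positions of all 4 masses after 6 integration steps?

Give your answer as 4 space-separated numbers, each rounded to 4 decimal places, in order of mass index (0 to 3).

Step 0: x=[5.0000 11.0000 19.0000 23.0000] v=[0.0000 0.0000 0.0000 0.0000]
Step 1: x=[5.0000 13.0000 17.0000 25.0000] v=[0.0000 4.0000 -4.0000 4.0000]
Step 2: x=[7.0000 11.0000 17.0000 25.0000] v=[4.0000 -4.0000 0.0000 0.0000]
Step 3: x=[7.0000 11.0000 18.0000 23.0000] v=[0.0000 0.0000 2.0000 -4.0000]
Step 4: x=[5.0000 14.0000 18.0000 22.0000] v=[-4.0000 6.0000 0.0000 -2.0000]
Step 5: x=[6.0000 12.0000 18.0000 23.0000] v=[2.0000 -4.0000 0.0000 2.0000]
Step 6: x=[7.0000 10.0000 17.5000 25.0000] v=[2.0000 -4.0000 -1.0000 4.0000]

Answer: 7.0000 10.0000 17.5000 25.0000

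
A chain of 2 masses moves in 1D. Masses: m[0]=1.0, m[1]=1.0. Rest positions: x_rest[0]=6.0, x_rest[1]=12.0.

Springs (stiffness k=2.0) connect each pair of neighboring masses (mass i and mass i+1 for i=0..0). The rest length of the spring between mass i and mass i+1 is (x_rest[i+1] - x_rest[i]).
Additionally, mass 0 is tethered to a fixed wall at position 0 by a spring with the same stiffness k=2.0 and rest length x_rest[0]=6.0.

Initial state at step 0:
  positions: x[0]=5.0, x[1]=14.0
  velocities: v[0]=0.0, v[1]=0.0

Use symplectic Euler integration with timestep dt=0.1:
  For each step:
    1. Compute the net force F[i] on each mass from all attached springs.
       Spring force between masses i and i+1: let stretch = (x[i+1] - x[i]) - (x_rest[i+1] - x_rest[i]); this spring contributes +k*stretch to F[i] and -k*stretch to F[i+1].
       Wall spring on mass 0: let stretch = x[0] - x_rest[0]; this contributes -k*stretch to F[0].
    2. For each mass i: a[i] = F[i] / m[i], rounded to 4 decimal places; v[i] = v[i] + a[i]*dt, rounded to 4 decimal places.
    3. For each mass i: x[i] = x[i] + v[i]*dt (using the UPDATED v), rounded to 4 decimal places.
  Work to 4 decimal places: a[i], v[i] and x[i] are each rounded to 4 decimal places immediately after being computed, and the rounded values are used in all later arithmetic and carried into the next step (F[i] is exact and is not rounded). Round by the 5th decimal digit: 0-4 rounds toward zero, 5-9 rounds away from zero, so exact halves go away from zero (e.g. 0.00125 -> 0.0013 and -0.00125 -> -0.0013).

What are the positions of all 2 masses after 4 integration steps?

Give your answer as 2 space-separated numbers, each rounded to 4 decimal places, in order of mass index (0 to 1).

Answer: 5.7356 13.4411

Derivation:
Step 0: x=[5.0000 14.0000] v=[0.0000 0.0000]
Step 1: x=[5.0800 13.9400] v=[0.8000 -0.6000]
Step 2: x=[5.2356 13.8228] v=[1.5560 -1.1720]
Step 3: x=[5.4582 13.6539] v=[2.2263 -1.6894]
Step 4: x=[5.7356 13.4411] v=[2.7738 -2.1285]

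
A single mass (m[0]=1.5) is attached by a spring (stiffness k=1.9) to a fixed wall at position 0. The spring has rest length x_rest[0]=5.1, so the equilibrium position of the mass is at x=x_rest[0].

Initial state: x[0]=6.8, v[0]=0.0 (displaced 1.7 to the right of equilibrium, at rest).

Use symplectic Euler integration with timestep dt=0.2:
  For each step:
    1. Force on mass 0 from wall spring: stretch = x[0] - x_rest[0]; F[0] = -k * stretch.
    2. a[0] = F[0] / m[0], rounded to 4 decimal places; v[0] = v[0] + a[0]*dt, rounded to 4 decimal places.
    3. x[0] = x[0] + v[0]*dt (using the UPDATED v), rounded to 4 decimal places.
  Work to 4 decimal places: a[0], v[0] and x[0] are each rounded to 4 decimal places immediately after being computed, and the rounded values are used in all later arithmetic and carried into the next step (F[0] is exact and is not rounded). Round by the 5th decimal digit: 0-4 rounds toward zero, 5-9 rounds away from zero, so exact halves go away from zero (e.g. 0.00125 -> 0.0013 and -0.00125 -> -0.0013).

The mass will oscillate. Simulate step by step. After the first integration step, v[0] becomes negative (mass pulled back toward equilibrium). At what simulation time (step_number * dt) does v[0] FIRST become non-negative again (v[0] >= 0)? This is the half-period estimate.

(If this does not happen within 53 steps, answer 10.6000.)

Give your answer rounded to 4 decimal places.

Answer: 2.8000

Derivation:
Step 0: x=[6.8000] v=[0.0000]
Step 1: x=[6.7139] v=[-0.4307]
Step 2: x=[6.5460] v=[-0.8396]
Step 3: x=[6.3048] v=[-1.2059]
Step 4: x=[6.0026] v=[-1.5111]
Step 5: x=[5.6546] v=[-1.7398]
Step 6: x=[5.2785] v=[-1.8803]
Step 7: x=[4.8934] v=[-1.9255]
Step 8: x=[4.5188] v=[-1.8732]
Step 9: x=[4.1736] v=[-1.7260]
Step 10: x=[3.8753] v=[-1.4913]
Step 11: x=[3.6391] v=[-1.1810]
Step 12: x=[3.4769] v=[-0.8109]
Step 13: x=[3.3970] v=[-0.3997]
Step 14: x=[3.4033] v=[0.0317]
First v>=0 after going negative at step 14, time=2.8000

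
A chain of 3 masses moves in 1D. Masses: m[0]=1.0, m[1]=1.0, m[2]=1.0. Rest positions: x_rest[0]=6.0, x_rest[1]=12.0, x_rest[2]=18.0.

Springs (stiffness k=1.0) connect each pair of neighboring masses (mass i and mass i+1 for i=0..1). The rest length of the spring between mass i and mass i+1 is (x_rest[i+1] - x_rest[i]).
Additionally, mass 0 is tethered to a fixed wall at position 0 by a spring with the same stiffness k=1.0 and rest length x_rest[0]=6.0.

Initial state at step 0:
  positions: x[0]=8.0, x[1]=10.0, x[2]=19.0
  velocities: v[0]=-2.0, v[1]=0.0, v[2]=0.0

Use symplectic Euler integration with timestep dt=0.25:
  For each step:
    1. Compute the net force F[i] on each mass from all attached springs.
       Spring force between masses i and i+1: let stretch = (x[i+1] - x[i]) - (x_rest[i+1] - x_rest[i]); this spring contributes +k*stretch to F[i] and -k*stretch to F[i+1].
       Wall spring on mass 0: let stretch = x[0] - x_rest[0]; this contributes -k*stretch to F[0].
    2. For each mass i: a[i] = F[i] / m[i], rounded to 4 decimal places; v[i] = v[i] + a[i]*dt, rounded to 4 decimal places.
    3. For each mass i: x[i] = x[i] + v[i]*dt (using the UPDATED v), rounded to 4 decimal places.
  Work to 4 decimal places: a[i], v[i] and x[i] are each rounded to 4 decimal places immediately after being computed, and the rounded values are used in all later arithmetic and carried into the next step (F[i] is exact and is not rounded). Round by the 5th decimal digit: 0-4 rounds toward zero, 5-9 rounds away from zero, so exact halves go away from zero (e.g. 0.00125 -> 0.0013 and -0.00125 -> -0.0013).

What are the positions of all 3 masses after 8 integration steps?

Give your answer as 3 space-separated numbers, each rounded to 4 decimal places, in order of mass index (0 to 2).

Answer: 3.8177 12.5553 17.1363

Derivation:
Step 0: x=[8.0000 10.0000 19.0000] v=[-2.0000 0.0000 0.0000]
Step 1: x=[7.1250 10.4375 18.8125] v=[-3.5000 1.7500 -0.7500]
Step 2: x=[6.0117 11.1914 18.4766] v=[-4.4531 3.0156 -1.3438]
Step 3: x=[4.8464 12.0769 18.0603] v=[-4.6611 3.5420 -1.6651]
Step 4: x=[3.8301 12.8845 17.6451] v=[-4.0651 3.2302 -1.6610]
Step 5: x=[3.1404 13.4237 17.3073] v=[-2.7590 2.1568 -1.3512]
Step 6: x=[2.8971 13.5629 17.1018] v=[-0.9733 0.5569 -0.8221]
Step 7: x=[3.1393 13.2567 17.0501] v=[0.9689 -1.2248 -0.2068]
Step 8: x=[3.8177 12.5553 17.1363] v=[2.7134 -2.8058 0.3449]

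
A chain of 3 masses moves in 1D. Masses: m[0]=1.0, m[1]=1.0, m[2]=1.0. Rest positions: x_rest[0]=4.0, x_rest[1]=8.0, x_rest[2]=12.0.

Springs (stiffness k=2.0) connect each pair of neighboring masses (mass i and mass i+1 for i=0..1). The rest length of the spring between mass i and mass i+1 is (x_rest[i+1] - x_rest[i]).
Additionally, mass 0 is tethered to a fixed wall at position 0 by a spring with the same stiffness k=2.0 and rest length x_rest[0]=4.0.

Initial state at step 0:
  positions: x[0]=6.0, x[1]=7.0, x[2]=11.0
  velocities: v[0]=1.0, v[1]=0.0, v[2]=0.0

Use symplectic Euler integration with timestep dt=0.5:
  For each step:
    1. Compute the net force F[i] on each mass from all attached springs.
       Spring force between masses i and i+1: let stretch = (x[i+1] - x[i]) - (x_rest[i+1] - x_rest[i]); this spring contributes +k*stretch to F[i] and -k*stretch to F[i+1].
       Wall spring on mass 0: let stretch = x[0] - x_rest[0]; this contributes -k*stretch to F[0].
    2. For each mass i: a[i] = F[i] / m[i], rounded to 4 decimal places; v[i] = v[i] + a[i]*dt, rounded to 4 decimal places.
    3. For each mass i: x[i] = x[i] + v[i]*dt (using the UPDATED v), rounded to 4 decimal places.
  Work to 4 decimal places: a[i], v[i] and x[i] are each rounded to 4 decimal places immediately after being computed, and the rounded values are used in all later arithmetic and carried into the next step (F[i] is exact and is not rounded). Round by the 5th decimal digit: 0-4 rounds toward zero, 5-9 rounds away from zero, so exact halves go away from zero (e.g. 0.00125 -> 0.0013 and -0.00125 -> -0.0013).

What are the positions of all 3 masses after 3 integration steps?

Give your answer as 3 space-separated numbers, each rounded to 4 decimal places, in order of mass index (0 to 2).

Step 0: x=[6.0000 7.0000 11.0000] v=[1.0000 0.0000 0.0000]
Step 1: x=[4.0000 8.5000 11.0000] v=[-4.0000 3.0000 0.0000]
Step 2: x=[2.2500 9.0000 11.7500] v=[-3.5000 1.0000 1.5000]
Step 3: x=[2.7500 7.5000 13.1250] v=[1.0000 -3.0000 2.7500]

Answer: 2.7500 7.5000 13.1250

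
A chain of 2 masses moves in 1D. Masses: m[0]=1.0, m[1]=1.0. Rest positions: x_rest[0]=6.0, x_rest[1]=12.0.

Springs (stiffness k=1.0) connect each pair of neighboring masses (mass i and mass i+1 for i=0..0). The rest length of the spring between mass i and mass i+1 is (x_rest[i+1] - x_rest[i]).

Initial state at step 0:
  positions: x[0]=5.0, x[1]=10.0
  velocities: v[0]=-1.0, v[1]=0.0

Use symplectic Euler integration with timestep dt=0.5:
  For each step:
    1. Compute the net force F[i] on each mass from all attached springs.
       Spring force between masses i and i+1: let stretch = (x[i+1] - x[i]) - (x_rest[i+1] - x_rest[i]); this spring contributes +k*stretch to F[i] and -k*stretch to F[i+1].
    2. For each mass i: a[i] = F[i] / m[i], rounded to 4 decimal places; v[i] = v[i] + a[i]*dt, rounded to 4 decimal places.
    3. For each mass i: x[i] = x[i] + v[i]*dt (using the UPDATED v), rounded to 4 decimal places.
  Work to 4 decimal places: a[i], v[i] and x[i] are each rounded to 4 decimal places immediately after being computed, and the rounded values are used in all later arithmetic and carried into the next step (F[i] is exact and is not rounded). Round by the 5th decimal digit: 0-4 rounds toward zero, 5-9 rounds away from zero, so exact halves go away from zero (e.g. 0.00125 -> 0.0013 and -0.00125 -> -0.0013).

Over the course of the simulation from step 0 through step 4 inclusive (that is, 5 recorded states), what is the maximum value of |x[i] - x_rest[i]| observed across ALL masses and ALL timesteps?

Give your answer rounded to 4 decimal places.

Step 0: x=[5.0000 10.0000] v=[-1.0000 0.0000]
Step 1: x=[4.2500 10.2500] v=[-1.5000 0.5000]
Step 2: x=[3.5000 10.5000] v=[-1.5000 0.5000]
Step 3: x=[3.0000 10.5000] v=[-1.0000 0.0000]
Step 4: x=[2.8750 10.1250] v=[-0.2500 -0.7500]
Max displacement = 3.1250

Answer: 3.1250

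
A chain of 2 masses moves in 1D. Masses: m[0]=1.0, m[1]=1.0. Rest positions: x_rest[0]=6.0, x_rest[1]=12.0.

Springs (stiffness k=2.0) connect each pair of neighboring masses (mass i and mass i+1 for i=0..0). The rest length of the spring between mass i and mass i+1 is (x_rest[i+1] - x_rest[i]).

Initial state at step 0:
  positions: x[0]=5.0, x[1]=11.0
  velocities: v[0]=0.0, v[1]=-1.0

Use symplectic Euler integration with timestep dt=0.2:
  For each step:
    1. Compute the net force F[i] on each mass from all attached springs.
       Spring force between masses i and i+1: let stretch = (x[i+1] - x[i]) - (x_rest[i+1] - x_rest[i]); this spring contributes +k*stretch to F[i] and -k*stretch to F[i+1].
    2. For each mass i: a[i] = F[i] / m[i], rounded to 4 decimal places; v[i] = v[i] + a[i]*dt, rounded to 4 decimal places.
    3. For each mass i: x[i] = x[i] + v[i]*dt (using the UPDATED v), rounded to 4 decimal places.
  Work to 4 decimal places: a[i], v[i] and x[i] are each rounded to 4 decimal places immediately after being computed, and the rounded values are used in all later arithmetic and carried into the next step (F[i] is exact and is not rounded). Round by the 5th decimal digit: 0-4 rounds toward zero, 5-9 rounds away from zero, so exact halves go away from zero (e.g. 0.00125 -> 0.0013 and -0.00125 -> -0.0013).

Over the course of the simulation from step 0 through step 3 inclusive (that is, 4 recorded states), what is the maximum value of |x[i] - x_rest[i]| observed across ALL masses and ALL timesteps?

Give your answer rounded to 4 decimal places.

Answer: 1.5386

Derivation:
Step 0: x=[5.0000 11.0000] v=[0.0000 -1.0000]
Step 1: x=[5.0000 10.8000] v=[0.0000 -1.0000]
Step 2: x=[4.9840 10.6160] v=[-0.0800 -0.9200]
Step 3: x=[4.9386 10.4614] v=[-0.2272 -0.7728]
Max displacement = 1.5386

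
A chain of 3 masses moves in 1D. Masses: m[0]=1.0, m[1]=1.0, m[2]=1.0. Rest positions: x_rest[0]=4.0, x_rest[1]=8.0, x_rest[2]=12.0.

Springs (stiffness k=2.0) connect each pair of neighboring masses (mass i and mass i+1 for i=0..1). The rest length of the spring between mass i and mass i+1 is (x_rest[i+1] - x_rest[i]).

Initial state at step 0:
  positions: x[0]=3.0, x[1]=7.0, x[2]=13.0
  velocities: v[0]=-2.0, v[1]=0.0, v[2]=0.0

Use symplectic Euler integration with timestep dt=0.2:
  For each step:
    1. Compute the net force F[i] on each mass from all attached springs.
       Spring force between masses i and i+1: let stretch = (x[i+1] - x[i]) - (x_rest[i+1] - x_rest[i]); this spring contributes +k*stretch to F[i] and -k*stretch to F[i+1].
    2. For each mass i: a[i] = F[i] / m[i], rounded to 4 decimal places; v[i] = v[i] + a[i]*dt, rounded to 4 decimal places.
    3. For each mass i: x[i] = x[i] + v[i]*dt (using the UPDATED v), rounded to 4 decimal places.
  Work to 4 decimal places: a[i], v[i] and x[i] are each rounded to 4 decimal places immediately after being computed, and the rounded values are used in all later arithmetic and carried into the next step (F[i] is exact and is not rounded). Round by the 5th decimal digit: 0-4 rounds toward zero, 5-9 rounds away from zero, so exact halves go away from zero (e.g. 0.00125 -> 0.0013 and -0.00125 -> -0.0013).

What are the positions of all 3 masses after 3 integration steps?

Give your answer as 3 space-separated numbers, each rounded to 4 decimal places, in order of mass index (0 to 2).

Step 0: x=[3.0000 7.0000 13.0000] v=[-2.0000 0.0000 0.0000]
Step 1: x=[2.6000 7.1600 12.8400] v=[-2.0000 0.8000 -0.8000]
Step 2: x=[2.2448 7.4096 12.5456] v=[-1.7760 1.2480 -1.4720]
Step 3: x=[1.9828 7.6569 12.1603] v=[-1.3101 1.2365 -1.9264]

Answer: 1.9828 7.6569 12.1603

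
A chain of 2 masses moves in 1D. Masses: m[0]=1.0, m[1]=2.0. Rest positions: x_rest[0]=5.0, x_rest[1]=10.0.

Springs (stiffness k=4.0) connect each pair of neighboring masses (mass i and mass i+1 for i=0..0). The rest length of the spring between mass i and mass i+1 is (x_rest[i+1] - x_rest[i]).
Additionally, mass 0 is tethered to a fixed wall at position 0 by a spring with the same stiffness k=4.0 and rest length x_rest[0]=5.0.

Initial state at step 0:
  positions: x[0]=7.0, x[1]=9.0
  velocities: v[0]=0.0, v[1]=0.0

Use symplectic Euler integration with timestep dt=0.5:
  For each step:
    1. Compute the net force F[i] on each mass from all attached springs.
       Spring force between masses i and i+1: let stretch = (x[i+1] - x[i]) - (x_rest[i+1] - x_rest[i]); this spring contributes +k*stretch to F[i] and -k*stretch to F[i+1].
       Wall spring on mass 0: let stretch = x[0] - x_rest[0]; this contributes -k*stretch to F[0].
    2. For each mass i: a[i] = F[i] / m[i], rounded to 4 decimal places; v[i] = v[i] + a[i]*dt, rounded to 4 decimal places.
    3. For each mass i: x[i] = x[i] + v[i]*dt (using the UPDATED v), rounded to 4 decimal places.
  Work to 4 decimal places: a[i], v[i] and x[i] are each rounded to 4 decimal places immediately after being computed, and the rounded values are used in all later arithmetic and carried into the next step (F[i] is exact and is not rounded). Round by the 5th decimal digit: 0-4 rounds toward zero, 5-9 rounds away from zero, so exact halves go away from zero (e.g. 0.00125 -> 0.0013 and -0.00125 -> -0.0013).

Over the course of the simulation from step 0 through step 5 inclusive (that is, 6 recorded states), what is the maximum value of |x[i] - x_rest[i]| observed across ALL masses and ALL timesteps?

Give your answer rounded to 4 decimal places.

Answer: 3.2500

Derivation:
Step 0: x=[7.0000 9.0000] v=[0.0000 0.0000]
Step 1: x=[2.0000 10.5000] v=[-10.0000 3.0000]
Step 2: x=[3.5000 10.2500] v=[3.0000 -0.5000]
Step 3: x=[8.2500 9.1250] v=[9.5000 -2.2500]
Step 4: x=[5.6250 10.0625] v=[-5.2500 1.8750]
Step 5: x=[1.8125 11.2813] v=[-7.6250 2.4375]
Max displacement = 3.2500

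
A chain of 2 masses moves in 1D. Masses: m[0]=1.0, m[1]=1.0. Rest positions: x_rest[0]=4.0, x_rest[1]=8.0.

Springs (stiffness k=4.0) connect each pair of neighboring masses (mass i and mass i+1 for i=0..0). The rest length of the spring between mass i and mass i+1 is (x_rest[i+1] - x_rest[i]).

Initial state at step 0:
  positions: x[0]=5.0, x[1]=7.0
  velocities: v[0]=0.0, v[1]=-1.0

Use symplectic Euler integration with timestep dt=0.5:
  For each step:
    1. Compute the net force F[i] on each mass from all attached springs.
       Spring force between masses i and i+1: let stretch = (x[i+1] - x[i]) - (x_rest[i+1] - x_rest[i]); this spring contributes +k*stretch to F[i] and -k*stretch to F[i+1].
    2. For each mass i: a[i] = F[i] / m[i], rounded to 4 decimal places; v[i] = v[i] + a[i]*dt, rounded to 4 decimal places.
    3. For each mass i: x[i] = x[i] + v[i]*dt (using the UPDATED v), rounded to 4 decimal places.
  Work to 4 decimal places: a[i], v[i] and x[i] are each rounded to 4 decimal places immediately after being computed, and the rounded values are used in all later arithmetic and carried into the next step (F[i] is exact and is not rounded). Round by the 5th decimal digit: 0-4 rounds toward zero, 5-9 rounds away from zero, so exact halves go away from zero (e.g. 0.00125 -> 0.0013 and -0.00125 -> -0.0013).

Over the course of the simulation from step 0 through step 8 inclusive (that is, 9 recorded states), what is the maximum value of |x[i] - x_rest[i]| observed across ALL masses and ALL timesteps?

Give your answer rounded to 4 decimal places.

Answer: 3.0000

Derivation:
Step 0: x=[5.0000 7.0000] v=[0.0000 -1.0000]
Step 1: x=[3.0000 8.5000] v=[-4.0000 3.0000]
Step 2: x=[2.5000 8.5000] v=[-1.0000 0.0000]
Step 3: x=[4.0000 6.5000] v=[3.0000 -4.0000]
Step 4: x=[4.0000 6.0000] v=[0.0000 -1.0000]
Step 5: x=[2.0000 7.5000] v=[-4.0000 3.0000]
Step 6: x=[1.5000 7.5000] v=[-1.0000 0.0000]
Step 7: x=[3.0000 5.5000] v=[3.0000 -4.0000]
Step 8: x=[3.0000 5.0000] v=[0.0000 -1.0000]
Max displacement = 3.0000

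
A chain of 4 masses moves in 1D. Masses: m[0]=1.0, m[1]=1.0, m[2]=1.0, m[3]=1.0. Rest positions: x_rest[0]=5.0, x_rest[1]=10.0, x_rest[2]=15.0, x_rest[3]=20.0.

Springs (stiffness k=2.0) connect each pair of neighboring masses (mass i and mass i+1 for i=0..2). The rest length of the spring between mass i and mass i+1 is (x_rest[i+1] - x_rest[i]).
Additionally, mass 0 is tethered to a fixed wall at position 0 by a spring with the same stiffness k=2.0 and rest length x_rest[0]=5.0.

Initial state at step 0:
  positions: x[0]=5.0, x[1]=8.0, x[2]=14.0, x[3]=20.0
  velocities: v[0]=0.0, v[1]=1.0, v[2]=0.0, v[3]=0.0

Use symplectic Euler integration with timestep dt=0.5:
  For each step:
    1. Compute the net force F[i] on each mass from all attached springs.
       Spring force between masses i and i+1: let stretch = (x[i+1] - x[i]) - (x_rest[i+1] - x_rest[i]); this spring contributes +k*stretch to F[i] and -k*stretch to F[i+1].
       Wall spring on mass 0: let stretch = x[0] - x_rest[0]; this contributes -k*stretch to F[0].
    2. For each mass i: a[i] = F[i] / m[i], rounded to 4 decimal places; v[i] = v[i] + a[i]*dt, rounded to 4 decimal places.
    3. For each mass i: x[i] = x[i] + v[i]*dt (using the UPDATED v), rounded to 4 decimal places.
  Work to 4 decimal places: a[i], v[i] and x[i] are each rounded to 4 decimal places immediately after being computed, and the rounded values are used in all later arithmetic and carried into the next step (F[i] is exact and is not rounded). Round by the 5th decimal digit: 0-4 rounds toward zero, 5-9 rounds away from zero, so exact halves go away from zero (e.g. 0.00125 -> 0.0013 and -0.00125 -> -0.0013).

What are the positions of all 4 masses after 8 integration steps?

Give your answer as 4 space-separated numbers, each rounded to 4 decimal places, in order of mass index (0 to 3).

Answer: 4.2578 9.2969 17.2891 21.0352

Derivation:
Step 0: x=[5.0000 8.0000 14.0000 20.0000] v=[0.0000 1.0000 0.0000 0.0000]
Step 1: x=[4.0000 10.0000 14.0000 19.5000] v=[-2.0000 4.0000 0.0000 -1.0000]
Step 2: x=[4.0000 11.0000 14.7500 18.7500] v=[0.0000 2.0000 1.5000 -1.5000]
Step 3: x=[5.5000 10.3750 15.6250 18.5000] v=[3.0000 -1.2500 1.7500 -0.5000]
Step 4: x=[6.6875 9.9375 15.3125 19.3125] v=[2.3750 -0.8750 -0.6250 1.6250]
Step 5: x=[6.1563 10.5625 14.3125 20.6250] v=[-1.0625 1.2500 -2.0000 2.6250]
Step 6: x=[4.7500 10.8594 14.5938 21.2813] v=[-2.8126 0.5938 0.5625 1.3125]
Step 7: x=[4.0234 9.9688 16.3516 21.0938] v=[-1.4532 -1.7812 3.5156 -0.3750]
Step 8: x=[4.2578 9.2969 17.2891 21.0352] v=[0.4688 -1.3438 1.8750 -0.1172]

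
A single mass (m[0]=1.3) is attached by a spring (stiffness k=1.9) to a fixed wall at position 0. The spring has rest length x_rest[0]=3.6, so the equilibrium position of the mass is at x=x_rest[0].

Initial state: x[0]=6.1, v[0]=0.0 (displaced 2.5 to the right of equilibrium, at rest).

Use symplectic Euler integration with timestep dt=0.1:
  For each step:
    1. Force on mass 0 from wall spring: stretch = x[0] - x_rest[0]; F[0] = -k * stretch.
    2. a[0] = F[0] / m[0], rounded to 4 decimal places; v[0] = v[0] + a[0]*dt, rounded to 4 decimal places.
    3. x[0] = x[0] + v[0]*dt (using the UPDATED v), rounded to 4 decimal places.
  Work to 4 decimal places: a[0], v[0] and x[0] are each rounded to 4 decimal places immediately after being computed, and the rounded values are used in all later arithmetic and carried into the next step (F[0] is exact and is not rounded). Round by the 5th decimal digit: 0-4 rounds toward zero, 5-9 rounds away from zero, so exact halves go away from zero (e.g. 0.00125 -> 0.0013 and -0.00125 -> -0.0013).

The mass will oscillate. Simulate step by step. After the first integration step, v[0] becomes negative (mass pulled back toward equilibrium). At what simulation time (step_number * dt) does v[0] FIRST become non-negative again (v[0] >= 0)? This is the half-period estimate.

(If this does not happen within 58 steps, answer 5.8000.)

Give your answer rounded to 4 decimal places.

Step 0: x=[6.1000] v=[0.0000]
Step 1: x=[6.0635] v=[-0.3654]
Step 2: x=[5.9910] v=[-0.7255]
Step 3: x=[5.8835] v=[-1.0750]
Step 4: x=[5.7426] v=[-1.4087]
Step 5: x=[5.5704] v=[-1.7219]
Step 6: x=[5.3694] v=[-2.0099]
Step 7: x=[5.1426] v=[-2.2685]
Step 8: x=[4.8932] v=[-2.4940]
Step 9: x=[4.6249] v=[-2.6830]
Step 10: x=[4.3416] v=[-2.8328]
Step 11: x=[4.0475] v=[-2.9412]
Step 12: x=[3.7468] v=[-3.0066]
Step 13: x=[3.4440] v=[-3.0281]
Step 14: x=[3.1435] v=[-3.0053]
Step 15: x=[2.8496] v=[-2.9386]
Step 16: x=[2.5667] v=[-2.8289]
Step 17: x=[2.2989] v=[-2.6779]
Step 18: x=[2.0501] v=[-2.4877]
Step 19: x=[1.8240] v=[-2.2612]
Step 20: x=[1.6238] v=[-2.0016]
Step 21: x=[1.4525] v=[-1.7128]
Step 22: x=[1.3126] v=[-1.3989]
Step 23: x=[1.2061] v=[-1.0646]
Step 24: x=[1.1346] v=[-0.7147]
Step 25: x=[1.0992] v=[-0.3544]
Step 26: x=[1.1003] v=[0.0111]
First v>=0 after going negative at step 26, time=2.6000

Answer: 2.6000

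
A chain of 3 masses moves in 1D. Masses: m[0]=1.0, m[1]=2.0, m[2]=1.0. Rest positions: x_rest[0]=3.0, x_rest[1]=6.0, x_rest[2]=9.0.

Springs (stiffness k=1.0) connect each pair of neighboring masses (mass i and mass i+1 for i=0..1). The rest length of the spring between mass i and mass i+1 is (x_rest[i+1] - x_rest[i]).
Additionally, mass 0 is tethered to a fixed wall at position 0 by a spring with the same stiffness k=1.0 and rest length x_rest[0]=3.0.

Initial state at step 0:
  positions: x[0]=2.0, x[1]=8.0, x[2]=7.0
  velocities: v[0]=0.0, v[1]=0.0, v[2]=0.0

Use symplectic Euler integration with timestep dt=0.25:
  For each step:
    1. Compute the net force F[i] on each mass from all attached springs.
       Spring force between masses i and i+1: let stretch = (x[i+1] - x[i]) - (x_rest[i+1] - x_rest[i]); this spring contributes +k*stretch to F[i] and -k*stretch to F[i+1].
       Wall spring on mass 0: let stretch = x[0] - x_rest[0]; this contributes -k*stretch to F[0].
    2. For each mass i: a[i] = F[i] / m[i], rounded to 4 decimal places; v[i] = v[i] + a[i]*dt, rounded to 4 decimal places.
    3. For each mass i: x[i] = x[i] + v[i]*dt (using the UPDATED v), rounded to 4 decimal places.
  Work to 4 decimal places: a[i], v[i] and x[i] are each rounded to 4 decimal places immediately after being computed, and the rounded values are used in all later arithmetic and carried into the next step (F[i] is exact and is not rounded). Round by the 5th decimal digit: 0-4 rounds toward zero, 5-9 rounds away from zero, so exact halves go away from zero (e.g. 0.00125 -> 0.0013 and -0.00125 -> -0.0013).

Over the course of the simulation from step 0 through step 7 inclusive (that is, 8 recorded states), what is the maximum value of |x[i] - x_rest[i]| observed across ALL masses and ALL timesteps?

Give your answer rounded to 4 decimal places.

Answer: 2.0016

Derivation:
Step 0: x=[2.0000 8.0000 7.0000] v=[0.0000 0.0000 0.0000]
Step 1: x=[2.2500 7.7813 7.2500] v=[1.0000 -0.8750 1.0000]
Step 2: x=[2.7051 7.3731 7.7207] v=[1.8203 -1.6328 1.8828]
Step 3: x=[3.2829 6.8299 8.3572] v=[2.3110 -2.1729 2.5459]
Step 4: x=[3.8772 6.2236 9.0857] v=[2.3770 -2.4254 2.9141]
Step 5: x=[4.3758 5.6334 9.8229] v=[1.9943 -2.3609 2.9486]
Step 6: x=[4.6795 5.1348 10.4857] v=[1.2148 -1.9944 2.6512]
Step 7: x=[4.7192 4.7892 11.0016] v=[0.1588 -1.3825 2.0635]
Max displacement = 2.0016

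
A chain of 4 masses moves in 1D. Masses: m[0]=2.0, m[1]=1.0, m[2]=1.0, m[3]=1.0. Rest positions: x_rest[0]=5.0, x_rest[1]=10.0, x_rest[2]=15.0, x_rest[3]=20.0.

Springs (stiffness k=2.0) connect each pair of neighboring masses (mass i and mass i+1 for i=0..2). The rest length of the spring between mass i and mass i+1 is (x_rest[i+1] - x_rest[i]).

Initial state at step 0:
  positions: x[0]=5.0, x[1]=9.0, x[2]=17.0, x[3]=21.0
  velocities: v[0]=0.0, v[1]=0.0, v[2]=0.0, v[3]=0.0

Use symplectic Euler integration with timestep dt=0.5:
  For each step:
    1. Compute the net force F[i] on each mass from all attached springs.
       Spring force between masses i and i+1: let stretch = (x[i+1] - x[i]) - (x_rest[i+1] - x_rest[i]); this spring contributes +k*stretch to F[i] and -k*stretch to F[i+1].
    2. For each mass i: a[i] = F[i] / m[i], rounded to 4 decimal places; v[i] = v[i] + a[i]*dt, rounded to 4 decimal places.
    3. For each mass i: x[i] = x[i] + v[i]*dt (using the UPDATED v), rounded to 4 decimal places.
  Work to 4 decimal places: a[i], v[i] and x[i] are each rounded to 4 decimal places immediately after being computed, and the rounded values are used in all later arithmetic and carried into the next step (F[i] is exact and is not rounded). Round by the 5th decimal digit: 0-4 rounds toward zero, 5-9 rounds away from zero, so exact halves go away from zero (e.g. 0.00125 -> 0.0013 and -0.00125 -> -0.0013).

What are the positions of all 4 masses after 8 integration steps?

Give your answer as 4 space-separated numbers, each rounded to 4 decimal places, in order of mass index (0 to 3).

Answer: 6.0214 9.4907 16.3392 19.1285

Derivation:
Step 0: x=[5.0000 9.0000 17.0000 21.0000] v=[0.0000 0.0000 0.0000 0.0000]
Step 1: x=[4.7500 11.0000 15.0000 21.5000] v=[-0.5000 4.0000 -4.0000 1.0000]
Step 2: x=[4.8125 11.8750 14.2500 21.2500] v=[0.1250 1.7500 -1.5000 -0.5000]
Step 3: x=[5.3907 10.4063 15.8125 20.0000] v=[1.1563 -2.9375 3.1250 -2.5000]
Step 4: x=[5.9728 9.1329 16.7657 19.1563] v=[1.1641 -2.5469 1.9063 -1.6875]
Step 5: x=[6.0949 10.0958 15.0978 19.6173] v=[0.2442 1.9258 -3.3359 0.9219]
Step 6: x=[5.9672 11.5593 13.1886 20.3185] v=[-0.2554 2.9269 -3.8184 1.4024]
Step 7: x=[5.9876 11.0414 14.0297 19.9548] v=[0.0407 -1.0359 1.6822 -0.7275]
Step 8: x=[6.0214 9.4907 16.3392 19.1285] v=[0.0676 -3.1014 4.6190 -1.6526]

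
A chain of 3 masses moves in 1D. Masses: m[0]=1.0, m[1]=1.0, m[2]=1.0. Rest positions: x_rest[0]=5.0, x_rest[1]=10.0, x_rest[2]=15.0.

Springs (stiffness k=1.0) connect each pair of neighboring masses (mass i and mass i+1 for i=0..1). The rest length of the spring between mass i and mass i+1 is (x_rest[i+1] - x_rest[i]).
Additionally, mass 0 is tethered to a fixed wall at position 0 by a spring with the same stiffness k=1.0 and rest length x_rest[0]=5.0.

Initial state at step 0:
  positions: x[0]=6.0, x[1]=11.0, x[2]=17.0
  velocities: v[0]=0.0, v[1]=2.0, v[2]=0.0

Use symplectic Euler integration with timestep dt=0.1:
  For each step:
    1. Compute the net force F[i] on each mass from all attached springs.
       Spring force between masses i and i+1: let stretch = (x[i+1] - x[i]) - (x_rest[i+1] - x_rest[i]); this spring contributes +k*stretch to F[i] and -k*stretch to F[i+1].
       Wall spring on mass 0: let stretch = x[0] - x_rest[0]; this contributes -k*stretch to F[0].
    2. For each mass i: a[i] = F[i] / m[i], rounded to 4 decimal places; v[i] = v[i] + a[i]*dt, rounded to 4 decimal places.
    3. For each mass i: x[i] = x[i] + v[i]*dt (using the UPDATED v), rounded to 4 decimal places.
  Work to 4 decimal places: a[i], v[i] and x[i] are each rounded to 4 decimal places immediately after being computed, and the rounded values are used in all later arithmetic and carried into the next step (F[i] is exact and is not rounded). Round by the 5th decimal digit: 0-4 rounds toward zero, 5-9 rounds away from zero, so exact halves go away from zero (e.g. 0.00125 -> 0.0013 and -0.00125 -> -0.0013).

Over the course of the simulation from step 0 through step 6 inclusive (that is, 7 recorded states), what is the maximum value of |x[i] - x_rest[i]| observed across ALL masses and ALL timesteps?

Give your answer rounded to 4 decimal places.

Step 0: x=[6.0000 11.0000 17.0000] v=[0.0000 2.0000 0.0000]
Step 1: x=[5.9900 11.2100 16.9900] v=[-0.1000 2.1000 -0.1000]
Step 2: x=[5.9723 11.4256 16.9722] v=[-0.1770 2.1560 -0.1780]
Step 3: x=[5.9494 11.6421 16.9489] v=[-0.2289 2.1653 -0.2327]
Step 4: x=[5.9239 11.8548 16.9226] v=[-0.2546 2.1267 -0.2634]
Step 5: x=[5.8985 12.0588 16.8956] v=[-0.2539 2.0404 -0.2702]
Step 6: x=[5.8757 12.2496 16.8702] v=[-0.2277 1.9081 -0.2539]
Max displacement = 2.2496

Answer: 2.2496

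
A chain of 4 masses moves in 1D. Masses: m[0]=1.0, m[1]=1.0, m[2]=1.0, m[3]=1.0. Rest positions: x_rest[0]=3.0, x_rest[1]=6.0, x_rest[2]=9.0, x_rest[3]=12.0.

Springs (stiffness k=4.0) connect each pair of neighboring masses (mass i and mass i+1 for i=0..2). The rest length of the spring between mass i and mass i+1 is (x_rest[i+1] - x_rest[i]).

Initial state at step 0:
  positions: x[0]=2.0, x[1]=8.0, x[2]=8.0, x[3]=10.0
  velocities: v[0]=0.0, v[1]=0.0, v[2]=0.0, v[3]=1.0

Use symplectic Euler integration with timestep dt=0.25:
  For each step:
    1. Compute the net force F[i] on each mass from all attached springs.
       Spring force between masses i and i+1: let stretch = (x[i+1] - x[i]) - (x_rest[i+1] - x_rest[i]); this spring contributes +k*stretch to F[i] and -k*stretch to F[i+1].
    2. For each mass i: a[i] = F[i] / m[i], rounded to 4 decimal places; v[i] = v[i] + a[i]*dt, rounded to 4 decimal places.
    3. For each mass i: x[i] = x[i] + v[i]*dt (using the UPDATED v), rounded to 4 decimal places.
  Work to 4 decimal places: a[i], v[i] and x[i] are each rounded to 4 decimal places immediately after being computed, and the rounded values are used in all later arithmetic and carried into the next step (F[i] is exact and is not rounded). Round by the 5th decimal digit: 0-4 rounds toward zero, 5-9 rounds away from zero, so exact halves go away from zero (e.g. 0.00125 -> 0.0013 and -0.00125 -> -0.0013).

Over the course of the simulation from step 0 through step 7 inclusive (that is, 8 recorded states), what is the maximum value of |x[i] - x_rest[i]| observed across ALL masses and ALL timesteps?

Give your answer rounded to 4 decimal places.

Step 0: x=[2.0000 8.0000 8.0000 10.0000] v=[0.0000 0.0000 0.0000 1.0000]
Step 1: x=[2.7500 6.5000 8.5000 10.5000] v=[3.0000 -6.0000 2.0000 2.0000]
Step 2: x=[3.6875 4.5625 9.0000 11.2500] v=[3.7500 -7.7500 2.0000 3.0000]
Step 3: x=[4.0938 3.5156 8.9531 12.1875] v=[1.6250 -4.1875 -0.1875 3.7500]
Step 4: x=[3.6055 3.9727 8.3555 13.0664] v=[-1.9532 1.8282 -2.3906 3.5156]
Step 5: x=[2.4590 5.4337 7.8399 13.5176] v=[-4.5860 5.8438 -2.0625 1.8047]
Step 6: x=[1.3062 6.7525 8.1422 13.2994] v=[-4.6113 5.2753 1.2090 -0.8730]
Step 7: x=[0.7650 7.0572 9.3863 12.5419] v=[-2.1650 1.2187 4.9765 -3.0302]
Max displacement = 2.4844

Answer: 2.4844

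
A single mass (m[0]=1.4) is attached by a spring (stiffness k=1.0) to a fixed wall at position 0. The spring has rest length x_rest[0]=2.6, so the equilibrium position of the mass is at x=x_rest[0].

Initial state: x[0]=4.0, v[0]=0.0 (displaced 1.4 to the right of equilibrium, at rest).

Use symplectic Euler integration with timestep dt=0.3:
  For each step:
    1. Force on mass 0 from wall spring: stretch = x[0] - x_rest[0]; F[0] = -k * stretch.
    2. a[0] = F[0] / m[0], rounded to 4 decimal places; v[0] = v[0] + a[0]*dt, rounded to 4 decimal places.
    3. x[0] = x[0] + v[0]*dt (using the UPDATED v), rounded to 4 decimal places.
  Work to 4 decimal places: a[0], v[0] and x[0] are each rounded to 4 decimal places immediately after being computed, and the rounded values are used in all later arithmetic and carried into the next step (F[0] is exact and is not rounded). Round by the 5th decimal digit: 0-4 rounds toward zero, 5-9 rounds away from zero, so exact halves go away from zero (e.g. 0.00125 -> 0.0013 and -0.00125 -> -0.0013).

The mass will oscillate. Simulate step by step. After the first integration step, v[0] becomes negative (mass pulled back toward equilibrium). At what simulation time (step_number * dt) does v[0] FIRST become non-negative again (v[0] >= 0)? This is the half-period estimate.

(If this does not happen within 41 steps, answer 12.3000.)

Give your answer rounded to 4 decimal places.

Step 0: x=[4.0000] v=[0.0000]
Step 1: x=[3.9100] v=[-0.3000]
Step 2: x=[3.7358] v=[-0.5807]
Step 3: x=[3.4886] v=[-0.8241]
Step 4: x=[3.1843] v=[-1.0145]
Step 5: x=[2.8424] v=[-1.1397]
Step 6: x=[2.4849] v=[-1.1916]
Step 7: x=[2.1348] v=[-1.1669]
Step 8: x=[1.8146] v=[-1.0672]
Step 9: x=[1.5449] v=[-0.8989]
Step 10: x=[1.3431] v=[-0.6728]
Step 11: x=[1.2221] v=[-0.4035]
Step 12: x=[1.1896] v=[-0.1082]
Step 13: x=[1.2478] v=[0.1940]
First v>=0 after going negative at step 13, time=3.9000

Answer: 3.9000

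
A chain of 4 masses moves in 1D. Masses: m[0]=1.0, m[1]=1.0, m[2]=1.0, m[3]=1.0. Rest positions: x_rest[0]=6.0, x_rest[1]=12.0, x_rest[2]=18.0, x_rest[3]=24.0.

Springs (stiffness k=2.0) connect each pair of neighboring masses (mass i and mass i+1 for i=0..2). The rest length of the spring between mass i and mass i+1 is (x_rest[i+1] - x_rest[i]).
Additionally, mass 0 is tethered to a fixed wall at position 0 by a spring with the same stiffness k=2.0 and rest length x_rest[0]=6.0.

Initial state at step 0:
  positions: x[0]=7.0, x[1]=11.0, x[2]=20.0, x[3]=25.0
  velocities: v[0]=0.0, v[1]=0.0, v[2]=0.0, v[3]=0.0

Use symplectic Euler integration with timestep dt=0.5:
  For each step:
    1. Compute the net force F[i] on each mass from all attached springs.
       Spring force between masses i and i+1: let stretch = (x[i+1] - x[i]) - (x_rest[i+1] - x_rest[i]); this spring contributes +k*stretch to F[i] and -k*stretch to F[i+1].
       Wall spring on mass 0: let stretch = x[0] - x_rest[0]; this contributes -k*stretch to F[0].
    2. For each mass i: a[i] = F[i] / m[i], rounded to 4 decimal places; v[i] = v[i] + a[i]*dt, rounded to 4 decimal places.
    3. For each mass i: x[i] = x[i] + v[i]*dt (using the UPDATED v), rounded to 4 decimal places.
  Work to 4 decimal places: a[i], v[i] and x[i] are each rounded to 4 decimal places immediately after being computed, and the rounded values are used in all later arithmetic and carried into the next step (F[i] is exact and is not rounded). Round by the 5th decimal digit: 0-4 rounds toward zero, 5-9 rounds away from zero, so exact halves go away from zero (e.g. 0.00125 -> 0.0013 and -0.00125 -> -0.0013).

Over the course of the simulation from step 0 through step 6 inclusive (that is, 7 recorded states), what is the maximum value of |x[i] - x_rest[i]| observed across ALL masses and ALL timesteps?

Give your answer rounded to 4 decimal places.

Step 0: x=[7.0000 11.0000 20.0000 25.0000] v=[0.0000 0.0000 0.0000 0.0000]
Step 1: x=[5.5000 13.5000 18.0000 25.5000] v=[-3.0000 5.0000 -4.0000 1.0000]
Step 2: x=[5.2500 14.2500 17.5000 25.2500] v=[-0.5000 1.5000 -1.0000 -0.5000]
Step 3: x=[6.8750 12.1250 19.2500 24.1250] v=[3.2500 -4.2500 3.5000 -2.2500]
Step 4: x=[7.6875 10.9375 19.8750 23.5625] v=[1.6250 -2.3750 1.2500 -1.1250]
Step 5: x=[6.2813 12.5938 17.8750 24.1563] v=[-2.8125 3.3125 -4.0000 1.1875]
Step 6: x=[4.8907 13.7344 16.3751 24.6094] v=[-2.7813 2.2812 -2.9999 0.9062]
Max displacement = 2.2500

Answer: 2.2500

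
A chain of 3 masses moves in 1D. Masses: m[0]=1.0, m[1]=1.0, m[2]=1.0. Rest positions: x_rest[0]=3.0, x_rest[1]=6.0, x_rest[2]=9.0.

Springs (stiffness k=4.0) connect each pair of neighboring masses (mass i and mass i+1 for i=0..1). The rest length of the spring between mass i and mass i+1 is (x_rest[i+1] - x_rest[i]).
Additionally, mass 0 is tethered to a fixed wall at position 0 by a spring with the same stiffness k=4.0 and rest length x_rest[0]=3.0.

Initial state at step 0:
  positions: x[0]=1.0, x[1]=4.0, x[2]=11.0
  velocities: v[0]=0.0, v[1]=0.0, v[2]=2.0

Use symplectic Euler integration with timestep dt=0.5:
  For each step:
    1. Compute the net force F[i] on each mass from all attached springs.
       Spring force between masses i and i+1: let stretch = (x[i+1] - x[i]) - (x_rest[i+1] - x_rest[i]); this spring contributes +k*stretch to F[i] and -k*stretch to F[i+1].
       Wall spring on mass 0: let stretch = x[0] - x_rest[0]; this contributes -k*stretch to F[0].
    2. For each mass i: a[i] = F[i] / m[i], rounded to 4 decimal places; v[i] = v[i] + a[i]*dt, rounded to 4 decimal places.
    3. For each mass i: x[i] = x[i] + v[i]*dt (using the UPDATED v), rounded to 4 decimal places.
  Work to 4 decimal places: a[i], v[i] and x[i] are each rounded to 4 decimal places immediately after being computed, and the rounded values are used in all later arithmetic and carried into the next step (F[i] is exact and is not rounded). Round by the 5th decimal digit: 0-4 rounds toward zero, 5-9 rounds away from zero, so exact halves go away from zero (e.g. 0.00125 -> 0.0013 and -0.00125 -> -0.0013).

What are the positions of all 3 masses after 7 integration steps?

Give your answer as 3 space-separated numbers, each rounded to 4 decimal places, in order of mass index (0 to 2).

Step 0: x=[1.0000 4.0000 11.0000] v=[0.0000 0.0000 2.0000]
Step 1: x=[3.0000 8.0000 8.0000] v=[4.0000 8.0000 -6.0000]
Step 2: x=[7.0000 7.0000 8.0000] v=[8.0000 -2.0000 0.0000]
Step 3: x=[4.0000 7.0000 10.0000] v=[-6.0000 0.0000 4.0000]
Step 4: x=[0.0000 7.0000 12.0000] v=[-8.0000 0.0000 4.0000]
Step 5: x=[3.0000 5.0000 12.0000] v=[6.0000 -4.0000 0.0000]
Step 6: x=[5.0000 8.0000 8.0000] v=[4.0000 6.0000 -8.0000]
Step 7: x=[5.0000 8.0000 7.0000] v=[0.0000 0.0000 -2.0000]

Answer: 5.0000 8.0000 7.0000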